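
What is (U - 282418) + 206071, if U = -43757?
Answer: -120104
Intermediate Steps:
(U - 282418) + 206071 = (-43757 - 282418) + 206071 = -326175 + 206071 = -120104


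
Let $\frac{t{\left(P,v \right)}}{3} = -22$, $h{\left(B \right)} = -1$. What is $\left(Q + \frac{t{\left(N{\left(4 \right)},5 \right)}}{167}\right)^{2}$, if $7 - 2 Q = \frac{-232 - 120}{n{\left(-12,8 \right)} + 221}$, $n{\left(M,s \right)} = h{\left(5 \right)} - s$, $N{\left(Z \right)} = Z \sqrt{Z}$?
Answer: $\frac{4852097649}{313360804} \approx 15.484$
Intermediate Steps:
$N{\left(Z \right)} = Z^{\frac{3}{2}}$
$t{\left(P,v \right)} = -66$ ($t{\left(P,v \right)} = 3 \left(-22\right) = -66$)
$n{\left(M,s \right)} = -1 - s$
$Q = \frac{459}{106}$ ($Q = \frac{7}{2} - \frac{\left(-232 - 120\right) \frac{1}{\left(-1 - 8\right) + 221}}{2} = \frac{7}{2} - \frac{\left(-352\right) \frac{1}{\left(-1 - 8\right) + 221}}{2} = \frac{7}{2} - \frac{\left(-352\right) \frac{1}{-9 + 221}}{2} = \frac{7}{2} - \frac{\left(-352\right) \frac{1}{212}}{2} = \frac{7}{2} - - \frac{44}{53} = \frac{7}{2} + \frac{44}{53} = \frac{459}{106} \approx 4.3302$)
$\left(Q + \frac{t{\left(N{\left(4 \right)},5 \right)}}{167}\right)^{2} = \left(\frac{459}{106} - \frac{66}{167}\right)^{2} = \left(\frac{69657}{17702}\right)^{2} = \frac{4852097649}{313360804}$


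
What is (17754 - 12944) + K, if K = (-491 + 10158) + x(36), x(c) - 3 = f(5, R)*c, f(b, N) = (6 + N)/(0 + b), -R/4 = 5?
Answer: 71896/5 ≈ 14379.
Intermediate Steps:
R = -20 (R = -4*5 = -20)
f(b, N) = (6 + N)/b
x(c) = 3 - 14*c/5 (x(c) = 3 + ((6 - 20)/5)*c = 3 + ((⅕)*(-14))*c = 3 - 14*c/5)
K = 47846/5 (K = (-491 + 10158) + (3 - 14/5*36) = 9667 + (3 - 504/5) = 9667 - 489/5 = 47846/5 ≈ 9569.2)
(17754 - 12944) + K = (17754 - 12944) + 47846/5 = 4810 + 47846/5 = 71896/5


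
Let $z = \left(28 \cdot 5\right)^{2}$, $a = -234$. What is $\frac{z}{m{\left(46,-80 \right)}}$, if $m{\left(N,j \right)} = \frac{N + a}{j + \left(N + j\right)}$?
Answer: $\frac{558600}{47} \approx 11885.0$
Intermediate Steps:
$m{\left(N,j \right)} = \frac{-234 + N}{N + 2 j}$ ($m{\left(N,j \right)} = \frac{N - 234}{j + \left(N + j\right)} = \frac{-234 + N}{N + 2 j}$)
$z = 19600$ ($z = 140^{2} = 19600$)
$\frac{z}{m{\left(46,-80 \right)}} = \frac{19600}{\frac{1}{46 + 2 \left(-80\right)} \left(-234 + 46\right)} = \frac{19600}{\frac{1}{46 - 160} \left(-188\right)} = \frac{19600}{\frac{1}{-114} \left(-188\right)} = \frac{19600}{\left(- \frac{1}{114}\right) \left(-188\right)} = \frac{19600}{\frac{94}{57}} = 19600 \cdot \frac{57}{94} = \frac{558600}{47}$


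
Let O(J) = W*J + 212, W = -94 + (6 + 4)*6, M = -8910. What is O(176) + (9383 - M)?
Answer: 12521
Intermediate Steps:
W = -34 (W = -94 + 10*6 = -94 + 60 = -34)
O(J) = 212 - 34*J (O(J) = -34*J + 212 = 212 - 34*J)
O(176) + (9383 - M) = (212 - 34*176) + (9383 - 1*(-8910)) = (212 - 5984) + (9383 + 8910) = -5772 + 18293 = 12521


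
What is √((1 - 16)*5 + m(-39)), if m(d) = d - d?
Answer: 5*I*√3 ≈ 8.6602*I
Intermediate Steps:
m(d) = 0
√((1 - 16)*5 + m(-39)) = √((1 - 16)*5 + 0) = √(-15*5 + 0) = √(-75 + 0) = √(-75) = 5*I*√3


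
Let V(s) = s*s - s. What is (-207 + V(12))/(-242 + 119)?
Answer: 25/41 ≈ 0.60976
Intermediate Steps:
V(s) = s² - s
(-207 + V(12))/(-242 + 119) = (-207 + 12*(-1 + 12))/(-242 + 119) = (-207 + 12*11)/(-123) = (-207 + 132)*(-1/123) = -75*(-1/123) = 25/41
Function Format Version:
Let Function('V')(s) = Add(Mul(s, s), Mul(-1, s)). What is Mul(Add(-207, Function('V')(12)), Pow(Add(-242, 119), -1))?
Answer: Rational(25, 41) ≈ 0.60976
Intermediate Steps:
Function('V')(s) = Add(Pow(s, 2), Mul(-1, s))
Mul(Add(-207, Function('V')(12)), Pow(Add(-242, 119), -1)) = Mul(Add(-207, Mul(12, Add(-1, 12))), Pow(Add(-242, 119), -1)) = Mul(Add(-207, Mul(12, 11)), Pow(-123, -1)) = Mul(Add(-207, 132), Rational(-1, 123)) = Mul(-75, Rational(-1, 123)) = Rational(25, 41)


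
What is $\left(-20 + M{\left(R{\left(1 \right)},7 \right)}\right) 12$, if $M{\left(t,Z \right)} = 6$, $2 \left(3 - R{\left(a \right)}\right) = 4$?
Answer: $-168$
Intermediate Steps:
$R{\left(a \right)} = 1$ ($R{\left(a \right)} = 3 - 2 = 1$)
$\left(-20 + M{\left(R{\left(1 \right)},7 \right)}\right) 12 = \left(-20 + 6\right) 12 = \left(-14\right) 12 = -168$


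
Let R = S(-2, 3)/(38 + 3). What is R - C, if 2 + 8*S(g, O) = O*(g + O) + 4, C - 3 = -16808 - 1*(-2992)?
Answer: 4530669/328 ≈ 13813.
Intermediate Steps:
C = -13813 (C = 3 + (-16808 - 1*(-2992)) = 3 + (-16808 + 2992) = 3 - 13816 = -13813)
S(g, O) = 1/4 + O*(O + g)/8 (S(g, O) = -1/4 + (O*(g + O) + 4)/8 = -1/4 + (O*(O + g) + 4)/8 = -1/4 + (4 + O*(O + g))/8 = -1/4 + (1/2 + O*(O + g)/8) = 1/4 + O*(O + g)/8)
R = 5/328 (R = (1/4 + (1/8)*3**2 + (1/8)*3*(-2))/(38 + 3) = (1/4 + (1/8)*9 - 3/4)/41 = (1/4 + 9/8 - 3/4)*(1/41) = (5/8)*(1/41) = 5/328 ≈ 0.015244)
R - C = 5/328 - 1*(-13813) = 5/328 + 13813 = 4530669/328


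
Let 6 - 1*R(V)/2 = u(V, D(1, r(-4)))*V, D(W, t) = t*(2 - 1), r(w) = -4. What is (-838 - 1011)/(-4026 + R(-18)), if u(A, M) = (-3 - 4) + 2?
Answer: 1849/4194 ≈ 0.44087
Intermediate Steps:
D(W, t) = t (D(W, t) = t*1 = t)
u(A, M) = -5 (u(A, M) = -7 + 2 = -5)
R(V) = 12 + 10*V (R(V) = 12 - (-10)*V = 12 + 10*V)
(-838 - 1011)/(-4026 + R(-18)) = (-838 - 1011)/(-4026 + (12 + 10*(-18))) = -1849/(-4026 + (12 - 180)) = -1849/(-4026 - 168) = -1849/(-4194) = -1849*(-1/4194) = 1849/4194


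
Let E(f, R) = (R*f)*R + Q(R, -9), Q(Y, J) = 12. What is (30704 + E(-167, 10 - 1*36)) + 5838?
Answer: -76338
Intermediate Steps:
E(f, R) = 12 + f*R² (E(f, R) = (R*f)*R + 12 = f*R² + 12 = 12 + f*R²)
(30704 + E(-167, 10 - 1*36)) + 5838 = (30704 + (12 - 167*(10 - 1*36)²)) + 5838 = (30704 + (12 - 167*(10 - 36)²)) + 5838 = (30704 + (12 - 167*(-26)²)) + 5838 = (30704 + (12 - 167*676)) + 5838 = (30704 + (12 - 112892)) + 5838 = (30704 - 112880) + 5838 = -82176 + 5838 = -76338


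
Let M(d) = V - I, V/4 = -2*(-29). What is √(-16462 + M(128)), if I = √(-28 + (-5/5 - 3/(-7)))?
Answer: √(-795270 - 70*I*√14)/7 ≈ 0.020979 - 127.4*I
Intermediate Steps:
V = 232 (V = 4*(-2*(-29)) = 4*58 = 232)
I = 10*I*√14/7 (I = √(-28 + (-5*⅕ - 3*(-⅐))) = √(-28 + (-1 + 3/7)) = √(-28 - 4/7) = √(-200/7) = 10*I*√14/7 ≈ 5.3452*I)
M(d) = 232 - 10*I*√14/7
√(-16462 + M(128)) = √(-16462 + (232 - 10*I*√14/7)) = √(-16230 - 10*I*√14/7)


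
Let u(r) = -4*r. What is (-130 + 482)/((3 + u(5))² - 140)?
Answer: 352/149 ≈ 2.3624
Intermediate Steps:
(-130 + 482)/((3 + u(5))² - 140) = (-130 + 482)/((3 - 4*5)² - 140) = 352/((3 - 20)² - 140) = 352/((-17)² - 140) = 352/(289 - 140) = 352/149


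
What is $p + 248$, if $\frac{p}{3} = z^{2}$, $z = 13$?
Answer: $755$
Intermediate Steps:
$p = 507$ ($p = 3 \cdot 13^{2} = 3 \cdot 169 = 507$)
$p + 248 = 507 + 248 = 755$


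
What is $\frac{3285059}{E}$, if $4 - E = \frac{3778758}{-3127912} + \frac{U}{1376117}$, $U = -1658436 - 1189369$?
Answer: $\frac{7070059430628712268}{15662594033331} \approx 4.514 \cdot 10^{5}$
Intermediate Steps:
$U = -2847805$ ($U = -1658436 - 1189369 = -2847805$)
$E = \frac{15662594033331}{2152186438852}$ ($E = 4 - \left(\frac{3778758}{-3127912} - \frac{2847805}{1376117}\right) = 4 - \left(3778758 \left(- \frac{1}{3127912}\right) - \frac{2847805}{1376117}\right) = 4 - \left(- \frac{1889379}{1563956} - \frac{2847805}{1376117}\right) = 4 - - \frac{7053848277923}{2152186438852} = 4 + \frac{7053848277923}{2152186438852} = \frac{15662594033331}{2152186438852} \approx 7.2775$)
$\frac{3285059}{E} = \frac{3285059}{\frac{15662594033331}{2152186438852}} = 3285059 \cdot \frac{2152186438852}{15662594033331} = \frac{7070059430628712268}{15662594033331}$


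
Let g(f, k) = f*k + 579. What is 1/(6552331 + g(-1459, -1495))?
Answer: 1/8734115 ≈ 1.1449e-7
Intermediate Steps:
g(f, k) = 579 + f*k
1/(6552331 + g(-1459, -1495)) = 1/(6552331 + (579 - 1459*(-1495))) = 1/(6552331 + (579 + 2181205)) = 1/(6552331 + 2181784) = 1/8734115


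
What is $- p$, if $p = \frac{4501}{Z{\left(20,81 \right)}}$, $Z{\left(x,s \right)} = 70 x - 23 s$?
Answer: $\frac{4501}{463} \approx 9.7214$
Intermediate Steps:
$Z{\left(x,s \right)} = - 23 s + 70 x$
$p = - \frac{4501}{463}$ ($p = \frac{4501}{\left(-23\right) 81 + 70 \cdot 20} = \frac{4501}{-1863 + 1400} = \frac{4501}{-463} = 4501 \left(- \frac{1}{463}\right) = - \frac{4501}{463} \approx -9.7214$)
$- p = \left(-1\right) \left(- \frac{4501}{463}\right) = \frac{4501}{463}$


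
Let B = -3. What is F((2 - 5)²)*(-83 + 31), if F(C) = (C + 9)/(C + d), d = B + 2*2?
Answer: -468/5 ≈ -93.600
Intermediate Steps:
d = 1 (d = -3 + 2*2 = -3 + 4 = 1)
F(C) = (9 + C)/(1 + C) (F(C) = (C + 9)/(C + 1) = (9 + C)/(1 + C))
F((2 - 5)²)*(-83 + 31) = ((9 + (2 - 5)²)/(1 + (2 - 5)²))*(-83 + 31) = ((9 + (-3)²)/(1 + (-3)²))*(-52) = ((9 + 9)/(1 + 9))*(-52) = (18/10)*(-52) = ((⅒)*18)*(-52) = (9/5)*(-52) = -468/5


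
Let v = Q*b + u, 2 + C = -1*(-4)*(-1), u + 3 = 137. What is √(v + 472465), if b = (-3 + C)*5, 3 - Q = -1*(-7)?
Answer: 3*√52531 ≈ 687.59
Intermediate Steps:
u = 134 (u = -3 + 137 = 134)
C = -6 (C = -2 - 1*(-4)*(-1) = -2 + 4*(-1) = -2 - 4 = -6)
Q = -4 (Q = 3 - (-1)*(-7) = 3 - 1*7 = 3 - 7 = -4)
b = -45 (b = (-3 - 6)*5 = -9*5 = -45)
v = 314 (v = -4*(-45) + 134 = 180 + 134 = 314)
√(v + 472465) = √(314 + 472465) = √472779 = 3*√52531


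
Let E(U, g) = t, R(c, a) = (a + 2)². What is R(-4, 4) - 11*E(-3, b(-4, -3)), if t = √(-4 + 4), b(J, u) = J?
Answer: 36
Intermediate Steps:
R(c, a) = (2 + a)²
t = 0 (t = √0 = 0)
E(U, g) = 0
R(-4, 4) - 11*E(-3, b(-4, -3)) = (2 + 4)² - 11*0 = 6² + 0 = 36 + 0 = 36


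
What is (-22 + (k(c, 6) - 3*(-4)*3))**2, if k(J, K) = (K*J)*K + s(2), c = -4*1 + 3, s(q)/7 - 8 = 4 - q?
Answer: 2304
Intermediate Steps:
s(q) = 84 - 7*q (s(q) = 56 + 7*(4 - q) = 56 + (28 - 7*q) = 84 - 7*q)
c = -1 (c = -4 + 3 = -1)
k(J, K) = 70 + J*K**2 (k(J, K) = (K*J)*K + (84 - 7*2) = (J*K)*K + (84 - 14) = J*K**2 + 70 = 70 + J*K**2)
(-22 + (k(c, 6) - 3*(-4)*3))**2 = (-22 + ((70 - 1*6**2) - 3*(-4)*3))**2 = (-22 + ((70 - 1*36) - (-12)*3))**2 = (-22 + ((70 - 36) - 1*(-36)))**2 = (-22 + (34 + 36))**2 = (-22 + 70)**2 = 48**2 = 2304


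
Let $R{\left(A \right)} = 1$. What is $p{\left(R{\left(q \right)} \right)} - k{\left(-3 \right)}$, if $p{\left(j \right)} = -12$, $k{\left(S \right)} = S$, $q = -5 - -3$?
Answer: $-9$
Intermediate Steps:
$q = -2$ ($q = -5 + 3 = -2$)
$p{\left(R{\left(q \right)} \right)} - k{\left(-3 \right)} = -12 - -3 = -12 + 3 = -9$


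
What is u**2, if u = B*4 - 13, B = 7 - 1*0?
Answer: 225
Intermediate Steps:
B = 7 (B = 7 + 0 = 7)
u = 15 (u = 7*4 - 13 = 28 - 13 = 15)
u**2 = 15**2 = 225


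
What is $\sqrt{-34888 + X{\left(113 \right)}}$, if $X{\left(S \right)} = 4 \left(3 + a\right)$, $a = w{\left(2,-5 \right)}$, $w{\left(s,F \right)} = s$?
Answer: $2 i \sqrt{8717} \approx 186.73 i$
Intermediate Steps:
$a = 2$
$X{\left(S \right)} = 20$ ($X{\left(S \right)} = 4 \left(3 + 2\right) = 4 \cdot 5 = 20$)
$\sqrt{-34888 + X{\left(113 \right)}} = \sqrt{-34888 + 20} = \sqrt{-34868} = 2 i \sqrt{8717}$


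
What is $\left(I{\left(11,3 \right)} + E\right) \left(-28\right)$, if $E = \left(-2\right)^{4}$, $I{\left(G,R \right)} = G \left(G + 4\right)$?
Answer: $-5068$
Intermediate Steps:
$I{\left(G,R \right)} = G \left(4 + G\right)$
$E = 16$
$\left(I{\left(11,3 \right)} + E\right) \left(-28\right) = \left(11 \left(4 + 11\right) + 16\right) \left(-28\right) = \left(11 \cdot 15 + 16\right) \left(-28\right) = \left(165 + 16\right) \left(-28\right) = 181 \left(-28\right) = -5068$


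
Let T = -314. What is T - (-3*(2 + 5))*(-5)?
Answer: -419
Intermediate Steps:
T - (-3*(2 + 5))*(-5) = -314 - (-3*(2 + 5))*(-5) = -314 - (-3*7)*(-5) = -314 - (-21)*(-5) = -314 - 1*105 = -314 - 105 = -419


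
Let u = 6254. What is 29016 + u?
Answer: 35270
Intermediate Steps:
29016 + u = 29016 + 6254 = 35270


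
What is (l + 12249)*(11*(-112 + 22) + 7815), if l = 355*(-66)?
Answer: -76310325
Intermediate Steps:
l = -23430
(l + 12249)*(11*(-112 + 22) + 7815) = (-23430 + 12249)*(11*(-112 + 22) + 7815) = -11181*(11*(-90) + 7815) = -11181*(-990 + 7815) = -11181*6825 = -76310325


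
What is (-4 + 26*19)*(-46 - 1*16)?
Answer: -30380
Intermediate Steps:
(-4 + 26*19)*(-46 - 1*16) = (-4 + 494)*(-46 - 16) = 490*(-62) = -30380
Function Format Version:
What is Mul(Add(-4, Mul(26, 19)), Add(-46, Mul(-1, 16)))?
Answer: -30380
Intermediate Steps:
Mul(Add(-4, Mul(26, 19)), Add(-46, Mul(-1, 16))) = Mul(Add(-4, 494), Add(-46, -16)) = Mul(490, -62) = -30380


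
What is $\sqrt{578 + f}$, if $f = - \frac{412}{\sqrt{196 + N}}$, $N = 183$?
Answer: $\frac{\sqrt{83024498 - 156148 \sqrt{379}}}{379} \approx 23.597$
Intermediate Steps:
$f = - \frac{412 \sqrt{379}}{379}$ ($f = - \frac{412}{\sqrt{196 + 183}} = - \frac{412}{\sqrt{379}} = - 412 \frac{\sqrt{379}}{379} = - \frac{412 \sqrt{379}}{379} \approx -21.163$)
$\sqrt{578 + f} = \sqrt{578 - \frac{412 \sqrt{379}}{379}}$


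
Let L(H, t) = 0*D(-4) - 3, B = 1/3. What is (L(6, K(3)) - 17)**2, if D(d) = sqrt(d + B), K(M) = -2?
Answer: 400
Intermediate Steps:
B = 1/3 ≈ 0.33333
D(d) = sqrt(1/3 + d) (D(d) = sqrt(d + 1/3) = sqrt(1/3 + d))
L(H, t) = -3 (L(H, t) = 0*(sqrt(3 + 9*(-4))/3) - 3 = 0*(sqrt(3 - 36)/3) - 3 = 0*(sqrt(-33)/3) - 3 = 0*((I*sqrt(33))/3) - 3 = 0*(I*sqrt(33)/3) - 3 = 0 - 3 = -3)
(L(6, K(3)) - 17)**2 = (-3 - 17)**2 = (-20)**2 = 400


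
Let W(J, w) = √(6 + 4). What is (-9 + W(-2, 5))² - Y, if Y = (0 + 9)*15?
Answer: -135 + (9 - √10)² ≈ -100.92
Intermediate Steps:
W(J, w) = √10
Y = 135 (Y = 9*15 = 135)
(-9 + W(-2, 5))² - Y = (-9 + √10)² - 1*135 = (-9 + √10)² - 135 = -135 + (-9 + √10)²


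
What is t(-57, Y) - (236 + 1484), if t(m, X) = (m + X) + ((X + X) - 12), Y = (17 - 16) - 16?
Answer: -1834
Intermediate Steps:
Y = -15 (Y = 1 - 16 = -15)
t(m, X) = -12 + m + 3*X (t(m, X) = (X + m) + (2*X - 12) = (X + m) + (-12 + 2*X) = -12 + m + 3*X)
t(-57, Y) - (236 + 1484) = (-12 - 57 + 3*(-15)) - (236 + 1484) = (-12 - 57 - 45) - 1*1720 = -114 - 1720 = -1834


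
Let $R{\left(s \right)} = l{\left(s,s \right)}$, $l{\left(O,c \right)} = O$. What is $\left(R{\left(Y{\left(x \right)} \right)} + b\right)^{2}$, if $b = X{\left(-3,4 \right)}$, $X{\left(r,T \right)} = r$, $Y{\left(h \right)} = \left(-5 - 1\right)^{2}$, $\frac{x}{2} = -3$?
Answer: $1089$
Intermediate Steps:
$x = -6$ ($x = 2 \left(-3\right) = -6$)
$Y{\left(h \right)} = 36$ ($Y{\left(h \right)} = \left(-6\right)^{2} = 36$)
$R{\left(s \right)} = s$
$b = -3$
$\left(R{\left(Y{\left(x \right)} \right)} + b\right)^{2} = \left(36 - 3\right)^{2} = 33^{2} = 1089$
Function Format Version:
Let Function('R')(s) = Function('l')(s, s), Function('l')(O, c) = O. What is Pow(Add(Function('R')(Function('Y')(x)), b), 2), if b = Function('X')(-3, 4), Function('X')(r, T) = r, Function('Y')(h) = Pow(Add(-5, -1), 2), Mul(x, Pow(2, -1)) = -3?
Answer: 1089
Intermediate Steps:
x = -6 (x = Mul(2, -3) = -6)
Function('Y')(h) = 36 (Function('Y')(h) = Pow(-6, 2) = 36)
Function('R')(s) = s
b = -3
Pow(Add(Function('R')(Function('Y')(x)), b), 2) = Pow(Add(36, -3), 2) = Pow(33, 2) = 1089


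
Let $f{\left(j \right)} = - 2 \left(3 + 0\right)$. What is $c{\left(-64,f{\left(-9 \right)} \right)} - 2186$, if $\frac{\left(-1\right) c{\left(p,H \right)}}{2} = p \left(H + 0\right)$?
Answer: $-2954$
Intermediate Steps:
$f{\left(j \right)} = -6$ ($f{\left(j \right)} = \left(-2\right) 3 = -6$)
$c{\left(p,H \right)} = - 2 H p$ ($c{\left(p,H \right)} = - 2 p \left(H + 0\right) = - 2 p H = - 2 H p$)
$c{\left(-64,f{\left(-9 \right)} \right)} - 2186 = \left(-2\right) \left(-6\right) \left(-64\right) - 2186 = -768 - 2186 = -2954$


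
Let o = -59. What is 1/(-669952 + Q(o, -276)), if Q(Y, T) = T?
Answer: -1/670228 ≈ -1.4920e-6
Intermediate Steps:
1/(-669952 + Q(o, -276)) = 1/(-669952 - 276) = 1/(-670228) = -1/670228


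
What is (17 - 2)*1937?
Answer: 29055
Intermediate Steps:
(17 - 2)*1937 = 15*1937 = 29055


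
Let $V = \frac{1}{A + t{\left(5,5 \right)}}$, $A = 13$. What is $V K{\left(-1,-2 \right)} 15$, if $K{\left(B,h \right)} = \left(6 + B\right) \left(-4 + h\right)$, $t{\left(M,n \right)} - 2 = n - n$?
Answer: $-30$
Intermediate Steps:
$t{\left(M,n \right)} = 2$ ($t{\left(M,n \right)} = 2 + \left(n - n\right) = 2 + 0 = 2$)
$K{\left(B,h \right)} = \left(-4 + h\right) \left(6 + B\right)$
$V = \frac{1}{15}$ ($V = \frac{1}{13 + 2} = \frac{1}{15} \approx 0.066667$)
$V K{\left(-1,-2 \right)} 15 = \frac{-24 - -4 + 6 \left(-2\right) - -2}{15} \cdot 15 = \frac{-24 + 4 - 12 + 2}{15} \cdot 15 = \frac{1}{15} \left(-30\right) 15 = \left(-2\right) 15 = -30$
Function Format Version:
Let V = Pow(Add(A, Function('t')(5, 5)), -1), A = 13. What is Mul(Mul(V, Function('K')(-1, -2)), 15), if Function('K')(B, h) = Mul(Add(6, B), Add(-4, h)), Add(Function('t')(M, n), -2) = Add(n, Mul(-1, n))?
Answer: -30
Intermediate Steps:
Function('t')(M, n) = 2 (Function('t')(M, n) = Add(2, Add(n, Mul(-1, n))) = Add(2, 0) = 2)
Function('K')(B, h) = Mul(Add(-4, h), Add(6, B))
V = Rational(1, 15) (V = Pow(Add(13, 2), -1) = Pow(15, -1) = Rational(1, 15) ≈ 0.066667)
Mul(Mul(V, Function('K')(-1, -2)), 15) = Mul(Mul(Rational(1, 15), Add(-24, Mul(-4, -1), Mul(6, -2), Mul(-1, -2))), 15) = Mul(Mul(Rational(1, 15), Add(-24, 4, -12, 2)), 15) = Mul(Mul(Rational(1, 15), -30), 15) = Mul(-2, 15) = -30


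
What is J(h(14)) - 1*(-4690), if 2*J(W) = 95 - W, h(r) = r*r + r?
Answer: 9265/2 ≈ 4632.5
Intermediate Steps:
h(r) = r + r² (h(r) = r² + r = r + r²)
J(W) = 95/2 - W/2 (J(W) = (95 - W)/2 = 95/2 - W/2)
J(h(14)) - 1*(-4690) = (95/2 - 7*(1 + 14)) - 1*(-4690) = (95/2 - 7*15) + 4690 = (95/2 - ½*210) + 4690 = (95/2 - 105) + 4690 = -115/2 + 4690 = 9265/2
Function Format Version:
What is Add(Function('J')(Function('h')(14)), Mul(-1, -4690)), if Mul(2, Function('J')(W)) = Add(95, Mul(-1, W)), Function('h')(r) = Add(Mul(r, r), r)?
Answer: Rational(9265, 2) ≈ 4632.5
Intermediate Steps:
Function('h')(r) = Add(r, Pow(r, 2)) (Function('h')(r) = Add(Pow(r, 2), r) = Add(r, Pow(r, 2)))
Function('J')(W) = Add(Rational(95, 2), Mul(Rational(-1, 2), W)) (Function('J')(W) = Mul(Rational(1, 2), Add(95, Mul(-1, W))) = Add(Rational(95, 2), Mul(Rational(-1, 2), W)))
Add(Function('J')(Function('h')(14)), Mul(-1, -4690)) = Add(Add(Rational(95, 2), Mul(Rational(-1, 2), Mul(14, Add(1, 14)))), Mul(-1, -4690)) = Add(Add(Rational(95, 2), Mul(Rational(-1, 2), Mul(14, 15))), 4690) = Add(Add(Rational(95, 2), Mul(Rational(-1, 2), 210)), 4690) = Add(Add(Rational(95, 2), -105), 4690) = Add(Rational(-115, 2), 4690) = Rational(9265, 2)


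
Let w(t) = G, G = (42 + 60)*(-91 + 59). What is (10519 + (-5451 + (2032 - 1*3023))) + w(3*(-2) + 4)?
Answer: 813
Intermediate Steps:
G = -3264 (G = 102*(-32) = -3264)
w(t) = -3264
(10519 + (-5451 + (2032 - 1*3023))) + w(3*(-2) + 4) = (10519 + (-5451 + (2032 - 1*3023))) - 3264 = (10519 + (-5451 + (2032 - 3023))) - 3264 = (10519 + (-5451 - 991)) - 3264 = (10519 - 6442) - 3264 = 4077 - 3264 = 813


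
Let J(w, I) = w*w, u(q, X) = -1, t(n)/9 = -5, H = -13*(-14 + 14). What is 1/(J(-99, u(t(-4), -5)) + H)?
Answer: 1/9801 ≈ 0.00010203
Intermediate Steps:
H = 0 (H = -13*0 = 0)
t(n) = -45 (t(n) = 9*(-5) = -45)
J(w, I) = w²
1/(J(-99, u(t(-4), -5)) + H) = 1/((-99)² + 0) = 1/(9801 + 0) = 1/9801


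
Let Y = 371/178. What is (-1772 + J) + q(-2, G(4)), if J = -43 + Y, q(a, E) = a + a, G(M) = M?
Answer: -323411/178 ≈ -1816.9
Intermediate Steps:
Y = 371/178 (Y = 371*(1/178) = 371/178 ≈ 2.0843)
q(a, E) = 2*a
J = -7283/178 (J = -43 + 371/178 = -7283/178 ≈ -40.916)
(-1772 + J) + q(-2, G(4)) = (-1772 - 7283/178) + 2*(-2) = -322699/178 - 4 = -323411/178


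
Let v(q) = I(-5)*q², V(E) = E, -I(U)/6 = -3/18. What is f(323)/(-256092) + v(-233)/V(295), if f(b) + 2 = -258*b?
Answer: 3481890677/18886785 ≈ 184.36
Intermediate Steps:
I(U) = 1 (I(U) = -(-18)/18 = -6*(-⅙) = 1)
f(b) = -2 - 258*b
v(q) = q² (v(q) = 1*q² = q²)
f(323)/(-256092) + v(-233)/V(295) = (-2 - 258*323)/(-256092) + (-233)²/295 = (-2 - 83334)*(-1/256092) + 54289*(1/295) = -83336*(-1/256092) + 54289/295 = 20834/64023 + 54289/295 = 3481890677/18886785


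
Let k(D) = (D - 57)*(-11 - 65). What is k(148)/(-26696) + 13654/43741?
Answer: 166754985/291927434 ≈ 0.57122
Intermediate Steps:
k(D) = 4332 - 76*D (k(D) = (-57 + D)*(-76) = 4332 - 76*D)
k(148)/(-26696) + 13654/43741 = (4332 - 76*148)/(-26696) + 13654/43741 = (4332 - 11248)*(-1/26696) + 13654*(1/43741) = -6916*(-1/26696) + 13654/43741 = 1729/6674 + 13654/43741 = 166754985/291927434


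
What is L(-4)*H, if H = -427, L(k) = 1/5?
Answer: -427/5 ≈ -85.400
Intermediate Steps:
L(k) = 1/5
L(-4)*H = (1/5)*(-427) = -427/5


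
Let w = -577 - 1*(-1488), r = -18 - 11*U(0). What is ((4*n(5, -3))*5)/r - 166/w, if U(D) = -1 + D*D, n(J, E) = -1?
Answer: 17058/6377 ≈ 2.6749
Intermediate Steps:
U(D) = -1 + D²
r = -7 (r = -18 - 11*(-1 + 0²) = -18 - 11*(-1 + 0) = -18 - 11*(-1) = -18 + 11 = -7)
w = 911 (w = -577 + 1488 = 911)
((4*n(5, -3))*5)/r - 166/w = ((4*(-1))*5)/(-7) - 166/911 = -4*5*(-⅐) - 166*1/911 = -20*(-⅐) - 166/911 = 20/7 - 166/911 = 17058/6377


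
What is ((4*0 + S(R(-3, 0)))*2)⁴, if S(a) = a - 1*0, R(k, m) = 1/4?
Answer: 1/16 ≈ 0.062500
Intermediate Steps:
R(k, m) = ¼
S(a) = a (S(a) = a + 0 = a)
((4*0 + S(R(-3, 0)))*2)⁴ = ((4*0 + ¼)*2)⁴ = ((0 + ¼)*2)⁴ = ((¼)*2)⁴ = (½)⁴ = 1/16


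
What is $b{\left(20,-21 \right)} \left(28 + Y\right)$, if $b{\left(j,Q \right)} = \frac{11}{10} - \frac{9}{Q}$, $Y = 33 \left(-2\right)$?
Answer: $- \frac{2033}{35} \approx -58.086$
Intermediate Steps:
$Y = -66$
$b{\left(j,Q \right)} = \frac{11}{10} - \frac{9}{Q}$ ($b{\left(j,Q \right)} = 11 \cdot \frac{1}{10} - \frac{9}{Q} = \frac{11}{10} - \frac{9}{Q}$)
$b{\left(20,-21 \right)} \left(28 + Y\right) = \left(\frac{11}{10} - \frac{9}{-21}\right) \left(28 - 66\right) = \left(\frac{11}{10} - - \frac{3}{7}\right) \left(-38\right) = \left(\frac{11}{10} + \frac{3}{7}\right) \left(-38\right) = \frac{107}{70} \left(-38\right) = - \frac{2033}{35}$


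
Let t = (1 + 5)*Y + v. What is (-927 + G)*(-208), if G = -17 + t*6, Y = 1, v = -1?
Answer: 190112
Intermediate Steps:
t = 5 (t = (1 + 5)*1 - 1 = 6*1 - 1 = 6 - 1 = 5)
G = 13 (G = -17 + 5*6 = -17 + 30 = 13)
(-927 + G)*(-208) = (-927 + 13)*(-208) = -914*(-208) = 190112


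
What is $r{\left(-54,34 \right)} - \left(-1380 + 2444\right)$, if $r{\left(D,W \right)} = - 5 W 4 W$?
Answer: $-24184$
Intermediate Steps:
$r{\left(D,W \right)} = - 20 W^{2}$
$r{\left(-54,34 \right)} - \left(-1380 + 2444\right) = - 20 \cdot 34^{2} - \left(-1380 + 2444\right) = \left(-20\right) 1156 - 1064 = -23120 - 1064 = -24184$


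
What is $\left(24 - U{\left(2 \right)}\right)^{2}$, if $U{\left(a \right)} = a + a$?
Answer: $400$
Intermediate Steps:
$U{\left(a \right)} = 2 a$
$\left(24 - U{\left(2 \right)}\right)^{2} = \left(24 - 2 \cdot 2\right)^{2} = \left(24 - 4\right)^{2} = 20^{2} = 400$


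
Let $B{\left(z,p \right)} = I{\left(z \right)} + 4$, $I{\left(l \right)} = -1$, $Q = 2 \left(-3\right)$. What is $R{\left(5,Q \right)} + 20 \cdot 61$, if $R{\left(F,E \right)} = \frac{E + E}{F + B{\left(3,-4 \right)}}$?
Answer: $\frac{2437}{2} \approx 1218.5$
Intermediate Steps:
$Q = -6$
$B{\left(z,p \right)} = 3$ ($B{\left(z,p \right)} = -1 + 4 = 3$)
$R{\left(F,E \right)} = \frac{2 E}{3 + F}$ ($R{\left(F,E \right)} = \frac{E + E}{F + 3} = \frac{2 E}{3 + F}$)
$R{\left(5,Q \right)} + 20 \cdot 61 = 2 \left(-6\right) \frac{1}{3 + 5} + 20 \cdot 61 = 2 \left(-6\right) \frac{1}{8} + 1220 = - \frac{3}{2} + 1220 = \frac{2437}{2}$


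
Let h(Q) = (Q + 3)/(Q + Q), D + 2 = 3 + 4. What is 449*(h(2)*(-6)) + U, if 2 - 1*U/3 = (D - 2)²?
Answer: -6777/2 ≈ -3388.5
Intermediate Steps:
D = 5 (D = -2 + (3 + 4) = -2 + 7 = 5)
h(Q) = (3 + Q)/(2*Q) (h(Q) = (3 + Q)/((2*Q)) = (3 + Q)*(1/(2*Q)) = (3 + Q)/(2*Q))
U = -21 (U = 6 - 3*(5 - 2)² = 6 - 3*3² = 6 - 3*9 = 6 - 27 = -21)
449*(h(2)*(-6)) + U = 449*(((½)*(3 + 2)/2)*(-6)) - 21 = 449*(((½)*(½)*5)*(-6)) - 21 = 449*((5/4)*(-6)) - 21 = 449*(-15/2) - 21 = -6735/2 - 21 = -6777/2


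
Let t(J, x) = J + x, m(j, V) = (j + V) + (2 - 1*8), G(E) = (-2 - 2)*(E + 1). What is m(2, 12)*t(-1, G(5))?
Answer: -200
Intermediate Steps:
G(E) = -4 - 4*E (G(E) = -4*(1 + E) = -4 - 4*E)
m(j, V) = -6 + V + j (m(j, V) = (V + j) + (2 - 8) = (V + j) - 6 = -6 + V + j)
m(2, 12)*t(-1, G(5)) = (-6 + 12 + 2)*(-1 + (-4 - 4*5)) = 8*(-1 + (-4 - 20)) = 8*(-1 - 24) = 8*(-25) = -200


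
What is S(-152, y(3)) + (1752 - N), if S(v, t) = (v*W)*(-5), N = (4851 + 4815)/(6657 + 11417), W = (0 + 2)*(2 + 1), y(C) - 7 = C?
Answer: 57036711/9037 ≈ 6311.5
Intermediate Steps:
y(C) = 7 + C
W = 6 (W = 2*3 = 6)
N = 4833/9037 (N = 9666/18074 = 9666*(1/18074) = 4833/9037 ≈ 0.53480)
S(v, t) = -30*v (S(v, t) = (v*6)*(-5) = (6*v)*(-5) = -30*v)
S(-152, y(3)) + (1752 - N) = -30*(-152) + (1752 - 1*4833/9037) = 4560 + (1752 - 4833/9037) = 4560 + 15827991/9037 = 57036711/9037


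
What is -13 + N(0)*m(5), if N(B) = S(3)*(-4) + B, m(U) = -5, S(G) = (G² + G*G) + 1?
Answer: 367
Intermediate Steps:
S(G) = 1 + 2*G² (S(G) = (G² + G²) + 1 = 2*G² + 1 = 1 + 2*G²)
N(B) = -76 + B (N(B) = (1 + 2*3²)*(-4) + B = (1 + 2*9)*(-4) + B = (1 + 18)*(-4) + B = 19*(-4) + B = -76 + B)
-13 + N(0)*m(5) = -13 + (-76 + 0)*(-5) = -13 - 76*(-5) = -13 + 380 = 367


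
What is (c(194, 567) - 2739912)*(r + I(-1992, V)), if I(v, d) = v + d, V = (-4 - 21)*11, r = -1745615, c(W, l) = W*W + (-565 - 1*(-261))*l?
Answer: 5024538504008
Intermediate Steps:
c(W, l) = W**2 - 304*l (c(W, l) = W**2 + (-565 + 261)*l = W**2 - 304*l)
V = -275 (V = -25*11 = -275)
I(v, d) = d + v
(c(194, 567) - 2739912)*(r + I(-1992, V)) = ((194**2 - 304*567) - 2739912)*(-1745615 + (-275 - 1992)) = ((37636 - 172368) - 2739912)*(-1745615 - 2267) = (-134732 - 2739912)*(-1747882) = -2874644*(-1747882) = 5024538504008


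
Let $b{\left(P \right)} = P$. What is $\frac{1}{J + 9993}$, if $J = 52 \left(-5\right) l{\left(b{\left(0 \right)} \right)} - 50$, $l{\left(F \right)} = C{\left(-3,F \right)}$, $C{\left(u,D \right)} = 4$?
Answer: $\frac{1}{8903} \approx 0.00011232$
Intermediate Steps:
$l{\left(F \right)} = 4$
$J = -1090$ ($J = 52 \left(-5\right) 4 - 50 = \left(-260\right) 4 - 50 = -1040 - 50 = -1090$)
$\frac{1}{J + 9993} = \frac{1}{-1090 + 9993} = \frac{1}{8903}$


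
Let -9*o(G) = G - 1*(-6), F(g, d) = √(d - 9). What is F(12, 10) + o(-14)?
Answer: 17/9 ≈ 1.8889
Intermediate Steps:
F(g, d) = √(-9 + d)
o(G) = -⅔ - G/9 (o(G) = -(G - 1*(-6))/9 = -(G + 6)/9 = -(6 + G)/9 = -⅔ - G/9)
F(12, 10) + o(-14) = √(-9 + 10) + (-⅔ - ⅑*(-14)) = √1 + (-⅔ + 14/9) = 1 + 8/9 = 17/9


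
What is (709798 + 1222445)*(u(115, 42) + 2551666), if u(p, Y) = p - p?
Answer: 4930438766838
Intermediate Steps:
u(p, Y) = 0
(709798 + 1222445)*(u(115, 42) + 2551666) = (709798 + 1222445)*(0 + 2551666) = 1932243*2551666 = 4930438766838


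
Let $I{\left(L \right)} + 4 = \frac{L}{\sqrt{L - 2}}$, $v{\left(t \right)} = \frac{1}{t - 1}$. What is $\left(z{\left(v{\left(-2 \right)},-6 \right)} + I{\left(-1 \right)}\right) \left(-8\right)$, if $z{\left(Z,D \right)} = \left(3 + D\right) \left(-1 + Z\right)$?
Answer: $- \frac{8 i \sqrt{3}}{3} \approx - 4.6188 i$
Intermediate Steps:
$v{\left(t \right)} = \frac{1}{-1 + t}$
$z{\left(Z,D \right)} = \left(-1 + Z\right) \left(3 + D\right)$
$I{\left(L \right)} = -4 + \frac{L}{\sqrt{-2 + L}}$ ($I{\left(L \right)} = -4 + \frac{L}{\sqrt{L - 2}} = -4 + \frac{L}{\sqrt{-2 + L}}$)
$\left(z{\left(v{\left(-2 \right)},-6 \right)} + I{\left(-1 \right)}\right) \left(-8\right) = \left(\left(-3 - -6 + \frac{3}{-1 - 2} - \frac{6}{-1 - 2}\right) - \left(4 + \frac{1}{\sqrt{-2 - 1}}\right)\right) \left(-8\right) = \left(\left(-3 + 6 + \frac{3}{-3} - \frac{6}{-3}\right) - \left(4 - \frac{i \sqrt{3}}{3}\right)\right) \left(-8\right) = \left(\left(-3 + 6 + 3 \left(- \frac{1}{3}\right) - -2\right) - \left(4 - \frac{i \sqrt{3}}{3}\right)\right) \left(-8\right) = \left(\left(-3 + 6 - 1 + 2\right) - \left(4 - \frac{i \sqrt{3}}{3}\right)\right) \left(-8\right) = \left(4 - \left(4 - \frac{i \sqrt{3}}{3}\right)\right) \left(-8\right) = \frac{i \sqrt{3}}{3} \left(-8\right) = - \frac{8 i \sqrt{3}}{3}$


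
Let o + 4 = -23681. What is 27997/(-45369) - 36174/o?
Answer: 326023087/358188255 ≈ 0.91020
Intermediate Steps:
o = -23685 (o = -4 - 23681 = -23685)
27997/(-45369) - 36174/o = 27997/(-45369) - 36174/(-23685) = 27997*(-1/45369) - 36174*(-1/23685) = -27997/45369 + 12058/7895 = 326023087/358188255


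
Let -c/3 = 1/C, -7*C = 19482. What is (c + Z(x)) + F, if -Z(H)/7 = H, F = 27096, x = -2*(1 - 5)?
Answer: 175597767/6494 ≈ 27040.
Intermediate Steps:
C = -19482/7 (C = -⅐*19482 = -19482/7 ≈ -2783.1)
x = 8 (x = -2*(-4) = 8)
c = 7/6494 (c = -3/(-19482/7) = -3*(-7/19482) = 7/6494 ≈ 0.0010779)
Z(H) = -7*H
(c + Z(x)) + F = (7/6494 - 7*8) + 27096 = (7/6494 - 56) + 27096 = -363657/6494 + 27096 = 175597767/6494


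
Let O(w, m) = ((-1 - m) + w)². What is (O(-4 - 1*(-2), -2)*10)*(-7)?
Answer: -70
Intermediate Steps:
O(w, m) = (-1 + w - m)²
(O(-4 - 1*(-2), -2)*10)*(-7) = ((1 - 2 - (-4 - 1*(-2)))²*10)*(-7) = ((1 - 2 - (-4 + 2))²*10)*(-7) = ((1 - 2 - 1*(-2))²*10)*(-7) = ((1 - 2 + 2)²*10)*(-7) = (1²*10)*(-7) = (1*10)*(-7) = 10*(-7) = -70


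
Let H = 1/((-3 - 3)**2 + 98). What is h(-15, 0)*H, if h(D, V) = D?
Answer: -15/134 ≈ -0.11194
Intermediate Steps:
H = 1/134 (H = 1/((-6)**2 + 98) = 1/(36 + 98) = 1/134 ≈ 0.0074627)
h(-15, 0)*H = -15*1/134 = -15/134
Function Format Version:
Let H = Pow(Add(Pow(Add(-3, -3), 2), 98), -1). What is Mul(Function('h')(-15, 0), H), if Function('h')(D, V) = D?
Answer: Rational(-15, 134) ≈ -0.11194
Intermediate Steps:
H = Rational(1, 134) (H = Pow(Add(Pow(-6, 2), 98), -1) = Pow(Add(36, 98), -1) = Pow(134, -1) = Rational(1, 134) ≈ 0.0074627)
Mul(Function('h')(-15, 0), H) = Mul(-15, Rational(1, 134)) = Rational(-15, 134)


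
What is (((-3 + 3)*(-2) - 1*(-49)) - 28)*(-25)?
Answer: -525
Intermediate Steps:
(((-3 + 3)*(-2) - 1*(-49)) - 28)*(-25) = ((0*(-2) + 49) - 28)*(-25) = ((0 + 49) - 28)*(-25) = (49 - 28)*(-25) = 21*(-25) = -525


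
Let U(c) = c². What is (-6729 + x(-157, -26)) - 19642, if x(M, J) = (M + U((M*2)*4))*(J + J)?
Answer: -82050079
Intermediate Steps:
x(M, J) = 2*J*(M + 64*M²) (x(M, J) = (M + ((M*2)*4)²)*(J + J) = (M + ((2*M)*4)²)*(2*J) = (M + (8*M)²)*(2*J) = (M + 64*M²)*(2*J) = 2*J*(M + 64*M²))
(-6729 + x(-157, -26)) - 19642 = (-6729 + 2*(-26)*(-157)*(1 + 64*(-157))) - 19642 = (-6729 + 2*(-26)*(-157)*(1 - 10048)) - 19642 = (-6729 + 2*(-26)*(-157)*(-10047)) - 19642 = (-6729 - 82023708) - 19642 = -82030437 - 19642 = -82050079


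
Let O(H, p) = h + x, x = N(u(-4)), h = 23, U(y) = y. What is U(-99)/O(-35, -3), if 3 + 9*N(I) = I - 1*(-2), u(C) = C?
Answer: -891/202 ≈ -4.4109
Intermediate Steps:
N(I) = -⅑ + I/9 (N(I) = -⅓ + (I - 1*(-2))/9 = -⅓ + (I + 2)/9 = -⅓ + (2 + I)/9 = -⅓ + (2/9 + I/9) = -⅑ + I/9)
x = -5/9 (x = -⅑ + (⅑)*(-4) = -⅑ - 4/9 = -5/9 ≈ -0.55556)
O(H, p) = 202/9 (O(H, p) = 23 - 5/9 = 202/9)
U(-99)/O(-35, -3) = -99/202/9 = -99*9/202 = -891/202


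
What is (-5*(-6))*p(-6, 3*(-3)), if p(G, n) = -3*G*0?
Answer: 0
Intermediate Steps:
p(G, n) = 0
(-5*(-6))*p(-6, 3*(-3)) = -5*(-6)*0 = 30*0 = 0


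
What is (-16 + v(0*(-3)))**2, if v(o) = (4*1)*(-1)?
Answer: 400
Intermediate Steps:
v(o) = -4 (v(o) = 4*(-1) = -4)
(-16 + v(0*(-3)))**2 = (-16 - 4)**2 = (-20)**2 = 400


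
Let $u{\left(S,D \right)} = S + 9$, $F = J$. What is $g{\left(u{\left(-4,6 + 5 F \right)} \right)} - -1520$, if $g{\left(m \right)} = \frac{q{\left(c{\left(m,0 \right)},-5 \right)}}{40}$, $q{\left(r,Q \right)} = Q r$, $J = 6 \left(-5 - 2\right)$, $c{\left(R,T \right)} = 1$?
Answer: $\frac{12159}{8} \approx 1519.9$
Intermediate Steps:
$J = -42$ ($J = 6 \left(-7\right) = -42$)
$F = -42$
$u{\left(S,D \right)} = 9 + S$
$g{\left(m \right)} = - \frac{1}{8}$ ($g{\left(m \right)} = \frac{\left(-5\right) 1}{40} = \left(-5\right) \frac{1}{40} = - \frac{1}{8}$)
$g{\left(u{\left(-4,6 + 5 F \right)} \right)} - -1520 = - \frac{1}{8} - -1520 = - \frac{1}{8} + 1520 = \frac{12159}{8}$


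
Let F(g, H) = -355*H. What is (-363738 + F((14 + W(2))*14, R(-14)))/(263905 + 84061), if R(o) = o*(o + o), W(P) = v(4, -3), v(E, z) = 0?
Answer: -251449/173983 ≈ -1.4452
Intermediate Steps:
W(P) = 0
R(o) = 2*o² (R(o) = o*(2*o) = 2*o²)
(-363738 + F((14 + W(2))*14, R(-14)))/(263905 + 84061) = (-363738 - 710*(-14)²)/(263905 + 84061) = (-363738 - 710*196)/347966 = (-363738 - 355*392)*(1/347966) = (-363738 - 139160)*(1/347966) = -502898*1/347966 = -251449/173983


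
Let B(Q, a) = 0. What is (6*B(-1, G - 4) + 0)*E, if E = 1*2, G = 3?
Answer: 0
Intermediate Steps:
E = 2
(6*B(-1, G - 4) + 0)*E = (6*0 + 0)*2 = (0 + 0)*2 = 0*2 = 0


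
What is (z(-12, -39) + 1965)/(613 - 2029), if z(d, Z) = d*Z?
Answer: -811/472 ≈ -1.7182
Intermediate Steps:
z(d, Z) = Z*d
(z(-12, -39) + 1965)/(613 - 2029) = (-39*(-12) + 1965)/(613 - 2029) = (468 + 1965)/(-1416) = 2433*(-1/1416) = -811/472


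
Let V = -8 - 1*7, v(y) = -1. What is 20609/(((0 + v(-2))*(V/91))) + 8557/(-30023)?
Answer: 56305576282/450345 ≈ 1.2503e+5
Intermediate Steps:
V = -15 (V = -8 - 7 = -15)
20609/(((0 + v(-2))*(V/91))) + 8557/(-30023) = 20609/(((0 - 1)*(-15/91))) + 8557/(-30023) = 20609/((-(-15)/91)) + 8557*(-1/30023) = 20609/((-1*(-15/91))) - 8557/30023 = 20609/(15/91) - 8557/30023 = 20609*(91/15) - 8557/30023 = 1875419/15 - 8557/30023 = 56305576282/450345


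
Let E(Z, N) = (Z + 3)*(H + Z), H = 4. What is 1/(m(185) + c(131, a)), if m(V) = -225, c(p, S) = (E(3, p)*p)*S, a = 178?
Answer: 1/979131 ≈ 1.0213e-6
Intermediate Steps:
E(Z, N) = (3 + Z)*(4 + Z) (E(Z, N) = (Z + 3)*(4 + Z) = (3 + Z)*(4 + Z))
c(p, S) = 42*S*p (c(p, S) = ((12 + 3² + 7*3)*p)*S = ((12 + 9 + 21)*p)*S = (42*p)*S = 42*S*p)
1/(m(185) + c(131, a)) = 1/(-225 + 42*178*131) = 1/(-225 + 979356) = 1/979131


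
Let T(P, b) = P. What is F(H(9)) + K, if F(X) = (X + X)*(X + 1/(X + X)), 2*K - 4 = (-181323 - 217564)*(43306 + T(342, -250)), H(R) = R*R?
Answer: -8705296763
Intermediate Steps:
H(R) = R**2
K = -8705309886 (K = 2 + ((-181323 - 217564)*(43306 + 342))/2 = 2 + (-398887*43648)/2 = 2 + (1/2)*(-17410619776) = 2 - 8705309888 = -8705309886)
F(X) = 2*X*(X + 1/(2*X)) (F(X) = (2*X)*(X + 1/(2*X)) = 2*X*(X + 1/(2*X)))
F(H(9)) + K = (1 + 2*(9**2)**2) - 8705309886 = (1 + 2*81**2) - 8705309886 = (1 + 2*6561) - 8705309886 = (1 + 13122) - 8705309886 = 13123 - 8705309886 = -8705296763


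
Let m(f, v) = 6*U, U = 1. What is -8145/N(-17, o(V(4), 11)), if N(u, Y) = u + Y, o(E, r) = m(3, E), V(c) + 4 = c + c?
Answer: 8145/11 ≈ 740.45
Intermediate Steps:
V(c) = -4 + 2*c (V(c) = -4 + (c + c) = -4 + 2*c)
m(f, v) = 6 (m(f, v) = 6*1 = 6)
o(E, r) = 6
N(u, Y) = Y + u
-8145/N(-17, o(V(4), 11)) = -8145/(6 - 17) = -8145/(-11) = -8145*(-1/11) = 8145/11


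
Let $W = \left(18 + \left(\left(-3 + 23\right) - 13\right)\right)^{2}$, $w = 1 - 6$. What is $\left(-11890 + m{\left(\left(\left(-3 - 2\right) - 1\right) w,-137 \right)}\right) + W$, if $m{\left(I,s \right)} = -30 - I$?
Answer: $-11325$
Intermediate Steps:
$w = -5$ ($w = 1 - 6 = -5$)
$W = 625$ ($W = \left(18 + \left(20 - 13\right)\right)^{2} = \left(18 + 7\right)^{2} = 25^{2} = 625$)
$\left(-11890 + m{\left(\left(\left(-3 - 2\right) - 1\right) w,-137 \right)}\right) + W = \left(-11890 - \left(30 + \left(\left(-3 - 2\right) - 1\right) \left(-5\right)\right)\right) + 625 = \left(-11890 - \left(30 + \left(-5 - 1\right) \left(-5\right)\right)\right) + 625 = \left(-11890 - \left(30 - -30\right)\right) + 625 = \left(-11890 - 60\right) + 625 = -11950 + 625 = -11325$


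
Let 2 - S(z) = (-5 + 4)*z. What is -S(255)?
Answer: -257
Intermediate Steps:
S(z) = 2 + z (S(z) = 2 - (-5 + 4)*z = 2 - (-1)*z = 2 + z)
-S(255) = -(2 + 255) = -1*257 = -257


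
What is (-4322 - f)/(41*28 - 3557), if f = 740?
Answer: 5062/2409 ≈ 2.1013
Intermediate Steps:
(-4322 - f)/(41*28 - 3557) = (-4322 - 1*740)/(41*28 - 3557) = (-4322 - 740)/(1148 - 3557) = -5062/(-2409) = -5062*(-1/2409) = 5062/2409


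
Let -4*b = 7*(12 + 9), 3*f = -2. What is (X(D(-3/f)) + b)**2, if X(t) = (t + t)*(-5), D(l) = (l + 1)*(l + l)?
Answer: 4524129/16 ≈ 2.8276e+5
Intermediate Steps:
f = -2/3 (f = (1/3)*(-2) = -2/3 ≈ -0.66667)
D(l) = 2*l*(1 + l) (D(l) = (1 + l)*(2*l) = 2*l*(1 + l))
X(t) = -10*t (X(t) = (2*t)*(-5) = -10*t)
b = -147/4 (b = -7*(12 + 9)/4 = -7*21/4 = -1/4*147 = -147/4 ≈ -36.750)
(X(D(-3/f)) + b)**2 = (-20*(-3/(-2/3))*(1 - 3/(-2/3)) - 147/4)**2 = (-20*(-3*(-3/2))*(1 - 3*(-3/2)) - 147/4)**2 = (-20*9*(1 + 9/2)/2 - 147/4)**2 = (-20*9*11/(2*2) - 147/4)**2 = (-10*99/2 - 147/4)**2 = (-495 - 147/4)**2 = (-2127/4)**2 = 4524129/16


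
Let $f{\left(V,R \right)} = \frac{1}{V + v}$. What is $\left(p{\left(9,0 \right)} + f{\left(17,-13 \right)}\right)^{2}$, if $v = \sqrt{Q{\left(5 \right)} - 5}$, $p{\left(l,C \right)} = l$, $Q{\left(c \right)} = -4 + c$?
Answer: $\frac{7043712}{85849} - \frac{10616 i}{85849} \approx 82.048 - 0.12366 i$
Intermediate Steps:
$v = 2 i$ ($v = \sqrt{\left(-4 + 5\right) - 5} = \sqrt{1 - 5} = \sqrt{-4} = 2 i \approx 2.0 i$)
$f{\left(V,R \right)} = \frac{1}{V + 2 i}$
$\left(p{\left(9,0 \right)} + f{\left(17,-13 \right)}\right)^{2} = \left(9 + \frac{1}{17 + 2 i}\right)^{2} = \left(9 + \frac{17 - 2 i}{293}\right)^{2}$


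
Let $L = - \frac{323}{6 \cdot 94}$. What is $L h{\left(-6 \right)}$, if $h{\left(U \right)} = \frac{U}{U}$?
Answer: $- \frac{323}{564} \approx -0.57269$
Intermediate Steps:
$h{\left(U \right)} = 1$
$L = - \frac{323}{564} \approx -0.57269$
$L h{\left(-6 \right)} = \left(- \frac{323}{564}\right) 1 = - \frac{323}{564}$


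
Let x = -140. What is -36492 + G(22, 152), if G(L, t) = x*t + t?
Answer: -57620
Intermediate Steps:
G(L, t) = -139*t (G(L, t) = -140*t + t = -139*t)
-36492 + G(22, 152) = -36492 - 139*152 = -36492 - 21128 = -57620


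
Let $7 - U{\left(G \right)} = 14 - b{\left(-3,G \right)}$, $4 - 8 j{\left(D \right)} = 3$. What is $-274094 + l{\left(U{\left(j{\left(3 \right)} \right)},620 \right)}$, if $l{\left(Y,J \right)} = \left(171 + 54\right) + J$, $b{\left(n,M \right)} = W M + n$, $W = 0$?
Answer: $-273249$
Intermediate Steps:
$b{\left(n,M \right)} = n$ ($b{\left(n,M \right)} = 0 M + n = 0 + n = n$)
$j{\left(D \right)} = \frac{1}{8}$ ($j{\left(D \right)} = \frac{1}{2} - \frac{3}{8} = \frac{1}{8}$)
$U{\left(G \right)} = -10$ ($U{\left(G \right)} = 7 - \left(14 - -3\right) = 7 - \left(14 + 3\right) = 7 - 17 = -10$)
$l{\left(Y,J \right)} = 225 + J$
$-274094 + l{\left(U{\left(j{\left(3 \right)} \right)},620 \right)} = -274094 + \left(225 + 620\right) = -274094 + 845 = -273249$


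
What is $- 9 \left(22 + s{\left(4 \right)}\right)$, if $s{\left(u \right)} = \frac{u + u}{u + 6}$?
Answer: $- \frac{1026}{5} \approx -205.2$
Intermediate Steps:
$s{\left(u \right)} = \frac{2 u}{6 + u}$
$- 9 \left(22 + s{\left(4 \right)}\right) = - 9 \left(22 + 2 \cdot 4 \frac{1}{6 + 4}\right) = - 9 \left(22 + 2 \cdot 4 \cdot \frac{1}{10}\right) = - 9 \left(22 + \frac{4}{5}\right) = \left(-9\right) \frac{114}{5} = - \frac{1026}{5}$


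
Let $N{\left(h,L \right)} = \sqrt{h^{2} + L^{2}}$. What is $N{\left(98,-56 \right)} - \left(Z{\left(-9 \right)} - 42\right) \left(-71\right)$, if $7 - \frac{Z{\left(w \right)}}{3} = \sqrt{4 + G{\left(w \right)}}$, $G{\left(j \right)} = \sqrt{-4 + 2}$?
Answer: $-1491 - 213 \sqrt{4 + i \sqrt{2}} + 14 \sqrt{65} \approx -1810.5 - 74.19 i$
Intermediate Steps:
$G{\left(j \right)} = i \sqrt{2}$ ($G{\left(j \right)} = \sqrt{-2} = i \sqrt{2}$)
$Z{\left(w \right)} = 21 - 3 \sqrt{4 + i \sqrt{2}}$
$N{\left(h,L \right)} = \sqrt{L^{2} + h^{2}}$
$N{\left(98,-56 \right)} - \left(Z{\left(-9 \right)} - 42\right) \left(-71\right) = \sqrt{\left(-56\right)^{2} + 98^{2}} - \left(\left(21 - 3 \sqrt{4 + i \sqrt{2}}\right) - 42\right) \left(-71\right) = \sqrt{3136 + 9604} - \left(-21 - 3 \sqrt{4 + i \sqrt{2}}\right) \left(-71\right) = \sqrt{12740} - \left(1491 + 213 \sqrt{4 + i \sqrt{2}}\right) = 14 \sqrt{65} - \left(1491 + 213 \sqrt{4 + i \sqrt{2}}\right) = -1491 - 213 \sqrt{4 + i \sqrt{2}} + 14 \sqrt{65}$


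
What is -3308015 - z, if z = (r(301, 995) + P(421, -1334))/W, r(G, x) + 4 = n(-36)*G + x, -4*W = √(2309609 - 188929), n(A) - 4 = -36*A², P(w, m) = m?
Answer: -3308015 - 2808519*√530170/53017 ≈ -3.3466e+6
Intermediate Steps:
n(A) = 4 - 36*A²
W = -√530170/2 (W = -√(2309609 - 188929)/4 = -√530170/2 ≈ -364.06)
r(G, x) = -4 + x - 46652*G (r(G, x) = -4 + ((4 - 36*(-36)²)*G + x) = -4 + ((4 - 36*1296)*G + x) = -4 + ((4 - 46656)*G + x) = -4 + (-46652*G + x) = -4 + (x - 46652*G) = -4 + x - 46652*G)
z = 2808519*√530170/53017 (z = ((-4 + 995 - 46652*301) - 1334)/((-√530170/2)) = ((-4 + 995 - 14042252) - 1334)*(-√530170/265085) = (-14041261 - 1334)*(-√530170/265085) = -(-2808519)*√530170/53017 = 2808519*√530170/53017 ≈ 38572.)
-3308015 - z = -3308015 - 2808519*√530170/53017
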